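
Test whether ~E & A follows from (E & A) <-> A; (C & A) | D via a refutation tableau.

Initial set: {T ((E & A) <-> A); T ((C & A) | D); F (~E & A)}.
T ((E & A) <-> A): β-rule — branch into T (E & A), T A  //  F (E & A), F A.
  branch 1 (add T (E & A), T A):
    T (E & A): α-rule — add T E, T A.
    T ((C & A) | D): β-rule — branch into T (C & A)  //  T D.
      branch 1.1 (add T (C & A)):
        T (C & A): α-rule — add T C, T A.
        F (~E & A): β-rule — branch into F ~E  //  F A.
          branch 1.1.1 (add F ~E):
            ○ open, literals {A=1, C=1, E=1}.
          branch 1.1.2 (add F A):
            × closes — contains both A and ~A.
      branch 1.2 (add T D):
        F (~E & A): β-rule — branch into F ~E  //  F A.
          branch 1.2.1 (add F ~E):
            ○ open, literals {A=1, D=1, E=1}.
          branch 1.2.2 (add F A):
            × closes — contains both A and ~A.
  branch 2 (add F (E & A), F A):
    T ((C & A) | D): β-rule — branch into T (C & A)  //  T D.
      branch 2.1 (add T (C & A)):
        T (C & A): α-rule — add T C, T A.
        × closes — contains both A and ~A.
      branch 2.2 (add T D):
        F (~E & A): β-rule — branch into F ~E  //  F A.
          branch 2.2.1 (add F ~E):
            F (E & A): β-rule — branch into F E  //  F A.
              branch 2.2.1.1 (add F E):
                × closes — contains both E and ~E.
              branch 2.2.1.2 (add F A):
                ○ open, literals {A=0, D=1, E=1}.
          branch 2.2.2 (add F A):
            F (E & A): β-rule — branch into F E  //  F A.
              branch 2.2.2.1 (add F E):
                ○ open, literals {A=0, D=1, E=0}.
              branch 2.2.2.2 (add F A):
                ○ open, literals {A=0, D=1}.
4 branches closed, 5 open.
An open branch gives a countermodel: A=1, C=1, E=1 (unmentioned atoms arbitrary); the premises hold there but the conclusion fails.

No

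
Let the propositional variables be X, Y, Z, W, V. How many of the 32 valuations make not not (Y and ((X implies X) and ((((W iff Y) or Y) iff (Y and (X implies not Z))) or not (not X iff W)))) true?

Initial set: {not not (Y and ((X implies X) and ((((W iff Y) or Y) iff (Y and (X implies not Z))) or not (not X iff W))))}.
not not (Y and ((X implies X) and ((((W iff Y) or Y) iff (Y and (X implies not Z))) or not (not X iff W)))): drop double negation, giving (Y and ((X implies X) and ((((W iff Y) or Y) iff (Y and (X implies not Z))) or not (not X iff W)))).
(Y and ((X implies X) and ((((W iff Y) or Y) iff (Y and (X implies not Z))) or not (not X iff W)))): α-rule — add Y, ((X implies X) and ((((W iff Y) or Y) iff (Y and (X implies not Z))) or not (not X iff W))).
((X implies X) and ((((W iff Y) or Y) iff (Y and (X implies not Z))) or not (not X iff W))): α-rule — add (X implies X), ((((W iff Y) or Y) iff (Y and (X implies not Z))) or not (not X iff W)).
(X implies X): β-rule — branch into not X  //  X.
  branch 1 (add not X):
    ((((W iff Y) or Y) iff (Y and (X implies not Z))) or not (not X iff W)): β-rule — branch into (((W iff Y) or Y) iff (Y and (X implies not Z)))  //  not (not X iff W).
      branch 1.1 (add (((W iff Y) or Y) iff (Y and (X implies not Z)))):
        (((W iff Y) or Y) iff (Y and (X implies not Z))): β-rule — branch into ((W iff Y) or Y), (Y and (X implies not Z))  //  not ((W iff Y) or Y), not (Y and (X implies not Z)).
          branch 1.1.1 (add ((W iff Y) or Y), (Y and (X implies not Z))):
            (Y and (X implies not Z)): α-rule — add Y, (X implies not Z).
            ((W iff Y) or Y): β-rule — branch into (W iff Y)  //  Y.
              branch 1.1.1.1 (add (W iff Y)):
                (X implies not Z): β-rule — branch into not X  //  not Z.
                  branch 1.1.1.1.1 (add not X):
                    (W iff Y): β-rule — branch into W, Y  //  not W, not Y.
                      branch 1.1.1.1.1.1 (add W, Y):
                        ○ open, literals {W=T, X=F, Y=T}.
                      branch 1.1.1.1.1.2 (add not W, not Y):
                        × closes — contains both Y and not Y.
                  branch 1.1.1.1.2 (add not Z):
                    (W iff Y): β-rule — branch into W, Y  //  not W, not Y.
                      branch 1.1.1.1.2.1 (add W, Y):
                        ○ open, literals {W=T, X=F, Y=T, Z=F}.
                      branch 1.1.1.1.2.2 (add not W, not Y):
                        × closes — contains both Y and not Y.
              branch 1.1.1.2 (add Y):
                (X implies not Z): β-rule — branch into not X  //  not Z.
                  branch 1.1.1.2.1 (add not X):
                    ○ open, literals {X=F, Y=T}.
                  branch 1.1.1.2.2 (add not Z):
                    ○ open, literals {X=F, Y=T, Z=F}.
          branch 1.1.2 (add not ((W iff Y) or Y), not (Y and (X implies not Z))):
            not ((W iff Y) or Y): α-rule — add not (W iff Y), not Y.
            × closes — contains both Y and not Y.
      branch 1.2 (add not (not X iff W)):
        not (not X iff W): β-rule — branch into not X, not W  //  not not X, W.
          branch 1.2.1 (add not X, not W):
            ○ open, literals {W=F, X=F, Y=T}.
          branch 1.2.2 (add not not X, W):
            × closes — contains both X and not X.
  branch 2 (add X):
    ((((W iff Y) or Y) iff (Y and (X implies not Z))) or not (not X iff W)): β-rule — branch into (((W iff Y) or Y) iff (Y and (X implies not Z)))  //  not (not X iff W).
      branch 2.1 (add (((W iff Y) or Y) iff (Y and (X implies not Z)))):
        (((W iff Y) or Y) iff (Y and (X implies not Z))): β-rule — branch into ((W iff Y) or Y), (Y and (X implies not Z))  //  not ((W iff Y) or Y), not (Y and (X implies not Z)).
          branch 2.1.1 (add ((W iff Y) or Y), (Y and (X implies not Z))):
            (Y and (X implies not Z)): α-rule — add Y, (X implies not Z).
            ((W iff Y) or Y): β-rule — branch into (W iff Y)  //  Y.
              branch 2.1.1.1 (add (W iff Y)):
                (X implies not Z): β-rule — branch into not X  //  not Z.
                  branch 2.1.1.1.1 (add not X):
                    × closes — contains both X and not X.
                  branch 2.1.1.1.2 (add not Z):
                    (W iff Y): β-rule — branch into W, Y  //  not W, not Y.
                      branch 2.1.1.1.2.1 (add W, Y):
                        ○ open, literals {W=T, X=T, Y=T, Z=F}.
                      branch 2.1.1.1.2.2 (add not W, not Y):
                        × closes — contains both Y and not Y.
              branch 2.1.1.2 (add Y):
                (X implies not Z): β-rule — branch into not X  //  not Z.
                  branch 2.1.1.2.1 (add not X):
                    × closes — contains both X and not X.
                  branch 2.1.1.2.2 (add not Z):
                    ○ open, literals {X=T, Y=T, Z=F}.
          branch 2.1.2 (add not ((W iff Y) or Y), not (Y and (X implies not Z))):
            not ((W iff Y) or Y): α-rule — add not (W iff Y), not Y.
            × closes — contains both Y and not Y.
      branch 2.2 (add not (not X iff W)):
        not (not X iff W): β-rule — branch into not X, not W  //  not not X, W.
          branch 2.2.1 (add not X, not W):
            × closes — contains both X and not X.
          branch 2.2.2 (add not not X, W):
            ○ open, literals {W=T, X=T, Y=T}.
9 branches closed, 8 open.
Each open branch fixes some atoms; the unmentioned ones are free. Counting distinct full assignments: branch {W=T, X=F, Y=T} (Z, V) contributes 4 new; branch {W=T, X=F, Y=T, Z=F} (V) contributes 0 new; branch {X=F, Y=T} (Z, W, V) contributes 4 new; branch {X=F, Y=T, Z=F} (W, V) contributes 0 new; branch {W=F, X=F, Y=T} (Z, V) contributes 0 new; branch {W=T, X=T, Y=T, Z=F} (V) contributes 2 new; branch {X=T, Y=T, Z=F} (W, V) contributes 2 new; branch {W=T, X=T, Y=T} (Z, V) contributes 2 new. Total: 14.

14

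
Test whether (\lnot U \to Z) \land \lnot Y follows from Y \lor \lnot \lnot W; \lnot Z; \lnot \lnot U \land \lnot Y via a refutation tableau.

Yes

Initial set: {(Y \lor \lnot \lnot W); \lnot Z; (\lnot \lnot U \land \lnot Y); \lnot ((\lnot U \to Z) \land \lnot Y)}.
(\lnot \lnot U \land \lnot Y): α-rule — add \lnot \lnot U, \lnot Y.
\lnot \lnot U: drop double negation, giving U.
(Y \lor \lnot \lnot W): β-rule — branch into Y  //  \lnot \lnot W.
  branch 1 (add Y):
    × closes — contains both Y and \lnot Y.
  branch 2 (add \lnot \lnot W):
    \lnot \lnot W: drop double negation, giving W.
    \lnot ((\lnot U \to Z) \land \lnot Y): β-rule — branch into \lnot (\lnot U \to Z)  //  \lnot \lnot Y.
      branch 2.1 (add \lnot (\lnot U \to Z)):
        \lnot (\lnot U \to Z): α-rule — add \lnot U, \lnot Z.
        × closes — contains both U and \lnot U.
      branch 2.2 (add \lnot \lnot Y):
        × closes — contains both Y and \lnot Y.
All 3 branches close.
Every branch closed, so the premises entail the conclusion.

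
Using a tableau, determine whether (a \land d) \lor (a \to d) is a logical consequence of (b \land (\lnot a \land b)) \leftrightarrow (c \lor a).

Initial set: {T ((b \land (\lnot a \land b)) \leftrightarrow (c \lor a)); F ((a \land d) \lor (a \to d))}.
F ((a \land d) \lor (a \to d)): α-rule — add F (a \land d), F (a \to d).
F (a \to d): α-rule — add T a, F d.
T ((b \land (\lnot a \land b)) \leftrightarrow (c \lor a)): β-rule — branch into T (b \land (\lnot a \land b)), T (c \lor a)  //  F (b \land (\lnot a \land b)), F (c \lor a).
  branch 1 (add T (b \land (\lnot a \land b)), T (c \lor a)):
    T (b \land (\lnot a \land b)): α-rule — add T b, T (\lnot a \land b).
    T (\lnot a \land b): α-rule — add T \lnot a, T b.
    × closes — contains both a and \lnot a.
  branch 2 (add F (b \land (\lnot a \land b)), F (c \lor a)):
    F (c \lor a): α-rule — add F c, F a.
    × closes — contains both a and \lnot a.
All 2 branches close.
Every branch closed, so the premises entail the conclusion.

Yes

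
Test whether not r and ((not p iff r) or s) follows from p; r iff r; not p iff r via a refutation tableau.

Initial set: {p; (r iff r); (not p iff r); not (not r and ((not p iff r) or s))}.
(r iff r): β-rule — branch into r, r  //  not r, not r.
  branch 1 (add r, r):
    (not p iff r): β-rule — branch into not p, r  //  not not p, not r.
      branch 1.1 (add not p, r):
        × closes — contains both p and not p.
      branch 1.2 (add not not p, not r):
        × closes — contains both r and not r.
  branch 2 (add not r, not r):
    (not p iff r): β-rule — branch into not p, r  //  not not p, not r.
      branch 2.1 (add not p, r):
        × closes — contains both p and not p.
      branch 2.2 (add not not p, not r):
        not (not r and ((not p iff r) or s)): β-rule — branch into not not r  //  not ((not p iff r) or s).
          branch 2.2.1 (add not not r):
            × closes — contains both r and not r.
          branch 2.2.2 (add not ((not p iff r) or s)):
            not ((not p iff r) or s): α-rule — add not (not p iff r), not s.
            not (not p iff r): β-rule — branch into not p, not r  //  not not p, r.
              branch 2.2.2.1 (add not p, not r):
                × closes — contains both p and not p.
              branch 2.2.2.2 (add not not p, r):
                × closes — contains both r and not r.
All 6 branches close.
Every branch closed, so the premises entail the conclusion.

Yes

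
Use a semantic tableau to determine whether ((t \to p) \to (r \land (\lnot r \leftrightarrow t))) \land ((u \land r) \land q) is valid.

Not valid

Assume the negation and expand:
Initial set: {\lnot (((t \to p) \to (r \land (\lnot r \leftrightarrow t))) \land ((u \land r) \land q))}.
\lnot (((t \to p) \to (r \land (\lnot r \leftrightarrow t))) \land ((u \land r) \land q)): β-rule — branch into \lnot ((t \to p) \to (r \land (\lnot r \leftrightarrow t)))  //  \lnot ((u \land r) \land q).
  branch 1 (add \lnot ((t \to p) \to (r \land (\lnot r \leftrightarrow t)))):
    \lnot ((t \to p) \to (r \land (\lnot r \leftrightarrow t))): α-rule — add (t \to p), \lnot (r \land (\lnot r \leftrightarrow t)).
    (t \to p): β-rule — branch into \lnot t  //  p.
      branch 1.1 (add \lnot t):
        \lnot (r \land (\lnot r \leftrightarrow t)): β-rule — branch into \lnot r  //  \lnot (\lnot r \leftrightarrow t).
          branch 1.1.1 (add \lnot r):
            ○ open, literals {r=false, t=false}.
          branch 1.1.2 (add \lnot (\lnot r \leftrightarrow t)):
            \lnot (\lnot r \leftrightarrow t): β-rule — branch into \lnot r, \lnot t  //  \lnot \lnot r, t.
              branch 1.1.2.1 (add \lnot r, \lnot t):
                ○ open, literals {r=false, t=false}.
              branch 1.1.2.2 (add \lnot \lnot r, t):
                × closes — contains both t and \lnot t.
      branch 1.2 (add p):
        \lnot (r \land (\lnot r \leftrightarrow t)): β-rule — branch into \lnot r  //  \lnot (\lnot r \leftrightarrow t).
          branch 1.2.1 (add \lnot r):
            ○ open, literals {p=true, r=false}.
          branch 1.2.2 (add \lnot (\lnot r \leftrightarrow t)):
            \lnot (\lnot r \leftrightarrow t): β-rule — branch into \lnot r, \lnot t  //  \lnot \lnot r, t.
              branch 1.2.2.1 (add \lnot r, \lnot t):
                ○ open, literals {p=true, r=false, t=false}.
              branch 1.2.2.2 (add \lnot \lnot r, t):
                ○ open, literals {p=true, r=true, t=true}.
  branch 2 (add \lnot ((u \land r) \land q)):
    \lnot ((u \land r) \land q): β-rule — branch into \lnot (u \land r)  //  \lnot q.
      branch 2.1 (add \lnot (u \land r)):
        \lnot (u \land r): β-rule — branch into \lnot u  //  \lnot r.
          branch 2.1.1 (add \lnot u):
            ○ open, literals {u=false}.
          branch 2.1.2 (add \lnot r):
            ○ open, literals {r=false}.
      branch 2.2 (add \lnot q):
        ○ open, literals {q=false}.
1 branch closed, 8 open.
An open branch gives a countermodel: r=false, t=false (unmentioned atoms arbitrary); under it the original formula is false.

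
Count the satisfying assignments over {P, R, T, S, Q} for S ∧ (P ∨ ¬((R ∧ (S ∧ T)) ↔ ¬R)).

Initial set: {(S ∧ (P ∨ ¬((R ∧ (S ∧ T)) ↔ ¬R)))}.
(S ∧ (P ∨ ¬((R ∧ (S ∧ T)) ↔ ¬R))): α-rule — add S, (P ∨ ¬((R ∧ (S ∧ T)) ↔ ¬R)).
(P ∨ ¬((R ∧ (S ∧ T)) ↔ ¬R)): β-rule — branch into P  //  ¬((R ∧ (S ∧ T)) ↔ ¬R).
  branch 1 (add P):
    ○ open, literals {P=1, S=1}.
  branch 2 (add ¬((R ∧ (S ∧ T)) ↔ ¬R)):
    ¬((R ∧ (S ∧ T)) ↔ ¬R): β-rule — branch into (R ∧ (S ∧ T)), ¬¬R  //  ¬(R ∧ (S ∧ T)), ¬R.
      branch 2.1 (add (R ∧ (S ∧ T)), ¬¬R):
        (R ∧ (S ∧ T)): α-rule — add R, (S ∧ T).
        (S ∧ T): α-rule — add S, T.
        ○ open, literals {R=1, S=1, T=1}.
      branch 2.2 (add ¬(R ∧ (S ∧ T)), ¬R):
        ¬(R ∧ (S ∧ T)): β-rule — branch into ¬R  //  ¬(S ∧ T).
          branch 2.2.1 (add ¬R):
            ○ open, literals {R=0, S=1}.
          branch 2.2.2 (add ¬(S ∧ T)):
            ¬(S ∧ T): β-rule — branch into ¬S  //  ¬T.
              branch 2.2.2.1 (add ¬S):
                × closes — contains both S and ¬S.
              branch 2.2.2.2 (add ¬T):
                ○ open, literals {R=0, S=1, T=0}.
1 branch closed, 4 open.
Each open branch fixes some atoms; the unmentioned ones are free. Counting distinct full assignments: branch {P=1, S=1} (R, T, Q) contributes 8 new; branch {R=1, S=1, T=1} (P, Q) contributes 2 new; branch {R=0, S=1} (P, T, Q) contributes 4 new; branch {R=0, S=1, T=0} (P, Q) contributes 0 new. Total: 14.

14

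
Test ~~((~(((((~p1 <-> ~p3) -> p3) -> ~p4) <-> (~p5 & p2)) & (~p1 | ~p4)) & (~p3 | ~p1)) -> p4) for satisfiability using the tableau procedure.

Satisfiable

Initial set: {~~((~(((((~p1 <-> ~p3) -> p3) -> ~p4) <-> (~p5 & p2)) & (~p1 | ~p4)) & (~p3 | ~p1)) -> p4)}.
~~((~(((((~p1 <-> ~p3) -> p3) -> ~p4) <-> (~p5 & p2)) & (~p1 | ~p4)) & (~p3 | ~p1)) -> p4): drop double negation, giving ((~(((((~p1 <-> ~p3) -> p3) -> ~p4) <-> (~p5 & p2)) & (~p1 | ~p4)) & (~p3 | ~p1)) -> p4).
((~(((((~p1 <-> ~p3) -> p3) -> ~p4) <-> (~p5 & p2)) & (~p1 | ~p4)) & (~p3 | ~p1)) -> p4): β-rule — branch into ~(~(((((~p1 <-> ~p3) -> p3) -> ~p4) <-> (~p5 & p2)) & (~p1 | ~p4)) & (~p3 | ~p1))  //  p4.
  branch 1 (add ~(~(((((~p1 <-> ~p3) -> p3) -> ~p4) <-> (~p5 & p2)) & (~p1 | ~p4)) & (~p3 | ~p1))):
    ~(~(((((~p1 <-> ~p3) -> p3) -> ~p4) <-> (~p5 & p2)) & (~p1 | ~p4)) & (~p3 | ~p1)): β-rule — branch into ~~(((((~p1 <-> ~p3) -> p3) -> ~p4) <-> (~p5 & p2)) & (~p1 | ~p4))  //  ~(~p3 | ~p1).
      branch 1.1 (add ~~(((((~p1 <-> ~p3) -> p3) -> ~p4) <-> (~p5 & p2)) & (~p1 | ~p4))):
        ~~(((((~p1 <-> ~p3) -> p3) -> ~p4) <-> (~p5 & p2)) & (~p1 | ~p4)): α-rule — add ((((~p1 <-> ~p3) -> p3) -> ~p4) <-> (~p5 & p2)), (~p1 | ~p4).
        ((((~p1 <-> ~p3) -> p3) -> ~p4) <-> (~p5 & p2)): β-rule — branch into (((~p1 <-> ~p3) -> p3) -> ~p4), (~p5 & p2)  //  ~(((~p1 <-> ~p3) -> p3) -> ~p4), ~(~p5 & p2).
          branch 1.1.1 (add (((~p1 <-> ~p3) -> p3) -> ~p4), (~p5 & p2)):
            (~p5 & p2): α-rule — add ~p5, p2.
            (~p1 | ~p4): β-rule — branch into ~p1  //  ~p4.
              branch 1.1.1.1 (add ~p1):
                (((~p1 <-> ~p3) -> p3) -> ~p4): β-rule — branch into ~((~p1 <-> ~p3) -> p3)  //  ~p4.
                  branch 1.1.1.1.1 (add ~((~p1 <-> ~p3) -> p3)):
                    ~((~p1 <-> ~p3) -> p3): α-rule — add (~p1 <-> ~p3), ~p3.
                    (~p1 <-> ~p3): β-rule — branch into ~p1, ~p3  //  ~~p1, ~~p3.
                      branch 1.1.1.1.1.1 (add ~p1, ~p3):
                        ○ open, literals {p1=F, p2=T, p3=F, p5=F}.
                      branch 1.1.1.1.1.2 (add ~~p1, ~~p3):
                        × closes — contains both p1 and ~p1.
                  branch 1.1.1.1.2 (add ~p4):
                    ○ open, literals {p1=F, p2=T, p4=F, p5=F}.
              branch 1.1.1.2 (add ~p4):
                (((~p1 <-> ~p3) -> p3) -> ~p4): β-rule — branch into ~((~p1 <-> ~p3) -> p3)  //  ~p4.
                  branch 1.1.1.2.1 (add ~((~p1 <-> ~p3) -> p3)):
                    ~((~p1 <-> ~p3) -> p3): α-rule — add (~p1 <-> ~p3), ~p3.
                    (~p1 <-> ~p3): β-rule — branch into ~p1, ~p3  //  ~~p1, ~~p3.
                      branch 1.1.1.2.1.1 (add ~p1, ~p3):
                        ○ open, literals {p1=F, p2=T, p3=F, p4=F, p5=F}.
                      branch 1.1.1.2.1.2 (add ~~p1, ~~p3):
                        × closes — contains both p3 and ~p3.
                  branch 1.1.1.2.2 (add ~p4):
                    ○ open, literals {p2=T, p4=F, p5=F}.
          branch 1.1.2 (add ~(((~p1 <-> ~p3) -> p3) -> ~p4), ~(~p5 & p2)):
            ~(((~p1 <-> ~p3) -> p3) -> ~p4): α-rule — add ((~p1 <-> ~p3) -> p3), ~~p4.
            (~p1 | ~p4): β-rule — branch into ~p1  //  ~p4.
              branch 1.1.2.1 (add ~p1):
                ~(~p5 & p2): β-rule — branch into ~~p5  //  ~p2.
                  branch 1.1.2.1.1 (add ~~p5):
                    ((~p1 <-> ~p3) -> p3): β-rule — branch into ~(~p1 <-> ~p3)  //  p3.
                      branch 1.1.2.1.1.1 (add ~(~p1 <-> ~p3)):
                        ~(~p1 <-> ~p3): β-rule — branch into ~p1, ~~p3  //  ~~p1, ~p3.
                          branch 1.1.2.1.1.1.1 (add ~p1, ~~p3):
                            ○ open, literals {p1=F, p3=T, p4=T, p5=T}.
                          branch 1.1.2.1.1.1.2 (add ~~p1, ~p3):
                            × closes — contains both p1 and ~p1.
                      branch 1.1.2.1.1.2 (add p3):
                        ○ open, literals {p1=F, p3=T, p4=T, p5=T}.
                  branch 1.1.2.1.2 (add ~p2):
                    ((~p1 <-> ~p3) -> p3): β-rule — branch into ~(~p1 <-> ~p3)  //  p3.
                      branch 1.1.2.1.2.1 (add ~(~p1 <-> ~p3)):
                        ~(~p1 <-> ~p3): β-rule — branch into ~p1, ~~p3  //  ~~p1, ~p3.
                          branch 1.1.2.1.2.1.1 (add ~p1, ~~p3):
                            ○ open, literals {p1=F, p2=F, p3=T, p4=T}.
                          branch 1.1.2.1.2.1.2 (add ~~p1, ~p3):
                            × closes — contains both p1 and ~p1.
                      branch 1.1.2.1.2.2 (add p3):
                        ○ open, literals {p1=F, p2=F, p3=T, p4=T}.
              branch 1.1.2.2 (add ~p4):
                × closes — contains both p4 and ~p4.
      branch 1.2 (add ~(~p3 | ~p1)):
        ~(~p3 | ~p1): α-rule — add ~~p3, ~~p1.
        ○ open, literals {p1=T, p3=T}.
  branch 2 (add p4):
    ○ open, literals {p4=T}.
5 branches closed, 10 open.
An open branch gives a satisfying assignment: p1=F, p2=T, p3=F, p5=F.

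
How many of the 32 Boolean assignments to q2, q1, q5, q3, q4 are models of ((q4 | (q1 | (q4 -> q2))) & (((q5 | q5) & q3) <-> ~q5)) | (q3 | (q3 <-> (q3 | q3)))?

Initial set: {(((q4 | (q1 | (q4 -> q2))) & (((q5 | q5) & q3) <-> ~q5)) | (q3 | (q3 <-> (q3 | q3))))}.
(((q4 | (q1 | (q4 -> q2))) & (((q5 | q5) & q3) <-> ~q5)) | (q3 | (q3 <-> (q3 | q3)))): β-rule — branch into ((q4 | (q1 | (q4 -> q2))) & (((q5 | q5) & q3) <-> ~q5))  //  (q3 | (q3 <-> (q3 | q3))).
  branch 1 (add ((q4 | (q1 | (q4 -> q2))) & (((q5 | q5) & q3) <-> ~q5))):
    ((q4 | (q1 | (q4 -> q2))) & (((q5 | q5) & q3) <-> ~q5)): α-rule — add (q4 | (q1 | (q4 -> q2))), (((q5 | q5) & q3) <-> ~q5).
    (q4 | (q1 | (q4 -> q2))): β-rule — branch into q4  //  (q1 | (q4 -> q2)).
      branch 1.1 (add q4):
        (((q5 | q5) & q3) <-> ~q5): β-rule — branch into ((q5 | q5) & q3), ~q5  //  ~((q5 | q5) & q3), ~~q5.
          branch 1.1.1 (add ((q5 | q5) & q3), ~q5):
            ((q5 | q5) & q3): α-rule — add (q5 | q5), q3.
            (q5 | q5): β-rule — branch into q5  //  q5.
              branch 1.1.1.1 (add q5):
                × closes — contains both q5 and ~q5.
              branch 1.1.1.2 (add q5):
                × closes — contains both q5 and ~q5.
          branch 1.1.2 (add ~((q5 | q5) & q3), ~~q5):
            ~((q5 | q5) & q3): β-rule — branch into ~(q5 | q5)  //  ~q3.
              branch 1.1.2.1 (add ~(q5 | q5)):
                ~(q5 | q5): α-rule — add ~q5, ~q5.
                × closes — contains both q5 and ~q5.
              branch 1.1.2.2 (add ~q3):
                ○ open, literals {q3=false, q4=true, q5=true}.
      branch 1.2 (add (q1 | (q4 -> q2))):
        (((q5 | q5) & q3) <-> ~q5): β-rule — branch into ((q5 | q5) & q3), ~q5  //  ~((q5 | q5) & q3), ~~q5.
          branch 1.2.1 (add ((q5 | q5) & q3), ~q5):
            ((q5 | q5) & q3): α-rule — add (q5 | q5), q3.
            (q1 | (q4 -> q2)): β-rule — branch into q1  //  (q4 -> q2).
              branch 1.2.1.1 (add q1):
                (q5 | q5): β-rule — branch into q5  //  q5.
                  branch 1.2.1.1.1 (add q5):
                    × closes — contains both q5 and ~q5.
                  branch 1.2.1.1.2 (add q5):
                    × closes — contains both q5 and ~q5.
              branch 1.2.1.2 (add (q4 -> q2)):
                (q5 | q5): β-rule — branch into q5  //  q5.
                  branch 1.2.1.2.1 (add q5):
                    × closes — contains both q5 and ~q5.
                  branch 1.2.1.2.2 (add q5):
                    × closes — contains both q5 and ~q5.
          branch 1.2.2 (add ~((q5 | q5) & q3), ~~q5):
            (q1 | (q4 -> q2)): β-rule — branch into q1  //  (q4 -> q2).
              branch 1.2.2.1 (add q1):
                ~((q5 | q5) & q3): β-rule — branch into ~(q5 | q5)  //  ~q3.
                  branch 1.2.2.1.1 (add ~(q5 | q5)):
                    ~(q5 | q5): α-rule — add ~q5, ~q5.
                    × closes — contains both q5 and ~q5.
                  branch 1.2.2.1.2 (add ~q3):
                    ○ open, literals {q1=true, q3=false, q5=true}.
              branch 1.2.2.2 (add (q4 -> q2)):
                ~((q5 | q5) & q3): β-rule — branch into ~(q5 | q5)  //  ~q3.
                  branch 1.2.2.2.1 (add ~(q5 | q5)):
                    ~(q5 | q5): α-rule — add ~q5, ~q5.
                    × closes — contains both q5 and ~q5.
                  branch 1.2.2.2.2 (add ~q3):
                    (q4 -> q2): β-rule — branch into ~q4  //  q2.
                      branch 1.2.2.2.2.1 (add ~q4):
                        ○ open, literals {q3=false, q4=false, q5=true}.
                      branch 1.2.2.2.2.2 (add q2):
                        ○ open, literals {q2=true, q3=false, q5=true}.
  branch 2 (add (q3 | (q3 <-> (q3 | q3)))):
    (q3 | (q3 <-> (q3 | q3))): β-rule — branch into q3  //  (q3 <-> (q3 | q3)).
      branch 2.1 (add q3):
        ○ open, literals {q3=true}.
      branch 2.2 (add (q3 <-> (q3 | q3))):
        (q3 <-> (q3 | q3)): β-rule — branch into q3, (q3 | q3)  //  ~q3, ~(q3 | q3).
          branch 2.2.1 (add q3, (q3 | q3)):
            (q3 | q3): β-rule — branch into q3  //  q3.
              branch 2.2.1.1 (add q3):
                ○ open, literals {q3=true}.
              branch 2.2.1.2 (add q3):
                ○ open, literals {q3=true}.
          branch 2.2.2 (add ~q3, ~(q3 | q3)):
            ~(q3 | q3): α-rule — add ~q3, ~q3.
            ○ open, literals {q3=false}.
9 branches closed, 8 open.
Each open branch fixes some atoms; the unmentioned ones are free. Counting distinct full assignments: branch {q3=false, q4=true, q5=true} (q2, q1) contributes 4 new; branch {q1=true, q3=false, q5=true} (q2, q4) contributes 2 new; branch {q3=false, q4=false, q5=true} (q2, q1) contributes 2 new; branch {q2=true, q3=false, q5=true} (q1, q4) contributes 0 new; branch {q3=true} (q2, q1, q5, q4) contributes 16 new; branch {q3=true} (q2, q1, q5, q4) contributes 0 new; branch {q3=true} (q2, q1, q5, q4) contributes 0 new; branch {q3=false} (q2, q1, q5, q4) contributes 8 new. Total: 32.

32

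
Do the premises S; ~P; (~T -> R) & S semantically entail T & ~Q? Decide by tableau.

No

Initial set: {T S; T ~P; T ((~T -> R) & S); F (T & ~Q)}.
T ((~T -> R) & S): α-rule — add T (~T -> R), T S.
F (T & ~Q): β-rule — branch into F T  //  F ~Q.
  branch 1 (add F T):
    T (~T -> R): β-rule — branch into F ~T  //  T R.
      branch 1.1 (add F ~T):
        × closes — contains both T and ~T.
      branch 1.2 (add T R):
        ○ open, literals {P=false, R=true, S=true, T=false}.
  branch 2 (add F ~Q):
    T (~T -> R): β-rule — branch into F ~T  //  T R.
      branch 2.1 (add F ~T):
        ○ open, literals {P=false, Q=true, S=true, T=true}.
      branch 2.2 (add T R):
        ○ open, literals {P=false, Q=true, R=true, S=true}.
1 branch closed, 3 open.
An open branch gives a countermodel: P=false, R=true, S=true, T=false (unmentioned atoms arbitrary); the premises hold there but the conclusion fails.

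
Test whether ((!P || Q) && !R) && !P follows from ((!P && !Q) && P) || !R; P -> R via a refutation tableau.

Initial set: {T (((!P && !Q) && P) || !R); T (P -> R); F (((!P || Q) && !R) && !P)}.
T (((!P && !Q) && P) || !R): β-rule — branch into T ((!P && !Q) && P)  //  T !R.
  branch 1 (add T ((!P && !Q) && P)):
    T ((!P && !Q) && P): α-rule — add T (!P && !Q), T P.
    T (!P && !Q): α-rule — add T !P, T !Q.
    × closes — contains both P and !P.
  branch 2 (add T !R):
    T (P -> R): β-rule — branch into F P  //  T R.
      branch 2.1 (add F P):
        F (((!P || Q) && !R) && !P): β-rule — branch into F ((!P || Q) && !R)  //  F !P.
          branch 2.1.1 (add F ((!P || Q) && !R)):
            F ((!P || Q) && !R): β-rule — branch into F (!P || Q)  //  F !R.
              branch 2.1.1.1 (add F (!P || Q)):
                F (!P || Q): α-rule — add F !P, F Q.
                × closes — contains both P and !P.
              branch 2.1.1.2 (add F !R):
                × closes — contains both R and !R.
          branch 2.1.2 (add F !P):
            × closes — contains both P and !P.
      branch 2.2 (add T R):
        × closes — contains both R and !R.
All 5 branches close.
Every branch closed, so the premises entail the conclusion.

Yes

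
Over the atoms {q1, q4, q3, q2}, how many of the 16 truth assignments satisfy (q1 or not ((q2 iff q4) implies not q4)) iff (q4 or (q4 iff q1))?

Initial set: {T ((q1 or not ((q2 iff q4) implies not q4)) iff (q4 or (q4 iff q1)))}.
T ((q1 or not ((q2 iff q4) implies not q4)) iff (q4 or (q4 iff q1))): β-rule — branch into T (q1 or not ((q2 iff q4) implies not q4)), T (q4 or (q4 iff q1))  //  F (q1 or not ((q2 iff q4) implies not q4)), F (q4 or (q4 iff q1)).
  branch 1 (add T (q1 or not ((q2 iff q4) implies not q4)), T (q4 or (q4 iff q1))):
    T (q1 or not ((q2 iff q4) implies not q4)): β-rule — branch into T q1  //  T not ((q2 iff q4) implies not q4).
      branch 1.1 (add T q1):
        T (q4 or (q4 iff q1)): β-rule — branch into T q4  //  T (q4 iff q1).
          branch 1.1.1 (add T q4):
            ○ open, literals {q1=1, q4=1}.
          branch 1.1.2 (add T (q4 iff q1)):
            T (q4 iff q1): β-rule — branch into T q4, T q1  //  F q4, F q1.
              branch 1.1.2.1 (add T q4, T q1):
                ○ open, literals {q1=1, q4=1}.
              branch 1.1.2.2 (add F q4, F q1):
                × closes — contains both q1 and not q1.
      branch 1.2 (add T not ((q2 iff q4) implies not q4)):
        T not ((q2 iff q4) implies not q4): α-rule — add T (q2 iff q4), F not q4.
        T (q4 or (q4 iff q1)): β-rule — branch into T q4  //  T (q4 iff q1).
          branch 1.2.1 (add T q4):
            T (q2 iff q4): β-rule — branch into T q2, T q4  //  F q2, F q4.
              branch 1.2.1.1 (add T q2, T q4):
                ○ open, literals {q2=1, q4=1}.
              branch 1.2.1.2 (add F q2, F q4):
                × closes — contains both q4 and not q4.
          branch 1.2.2 (add T (q4 iff q1)):
            T (q2 iff q4): β-rule — branch into T q2, T q4  //  F q2, F q4.
              branch 1.2.2.1 (add T q2, T q4):
                T (q4 iff q1): β-rule — branch into T q4, T q1  //  F q4, F q1.
                  branch 1.2.2.1.1 (add T q4, T q1):
                    ○ open, literals {q1=1, q2=1, q4=1}.
                  branch 1.2.2.1.2 (add F q4, F q1):
                    × closes — contains both q4 and not q4.
              branch 1.2.2.2 (add F q2, F q4):
                × closes — contains both q4 and not q4.
  branch 2 (add F (q1 or not ((q2 iff q4) implies not q4)), F (q4 or (q4 iff q1))):
    F (q1 or not ((q2 iff q4) implies not q4)): α-rule — add F q1, F not ((q2 iff q4) implies not q4).
    F (q4 or (q4 iff q1)): α-rule — add F q4, F (q4 iff q1).
    F not ((q2 iff q4) implies not q4): β-rule — branch into F (q2 iff q4)  //  T not q4.
      branch 2.1 (add F (q2 iff q4)):
        F (q4 iff q1): β-rule — branch into T q4, F q1  //  F q4, T q1.
          branch 2.1.1 (add T q4, F q1):
            × closes — contains both q4 and not q4.
          branch 2.1.2 (add F q4, T q1):
            × closes — contains both q1 and not q1.
      branch 2.2 (add T not q4):
        F (q4 iff q1): β-rule — branch into T q4, F q1  //  F q4, T q1.
          branch 2.2.1 (add T q4, F q1):
            × closes — contains both q4 and not q4.
          branch 2.2.2 (add F q4, T q1):
            × closes — contains both q1 and not q1.
8 branches closed, 4 open.
Each open branch fixes some atoms; the unmentioned ones are free. Counting distinct full assignments: branch {q1=1, q4=1} (q3, q2) contributes 4 new; branch {q1=1, q4=1} (q3, q2) contributes 0 new; branch {q2=1, q4=1} (q1, q3) contributes 2 new; branch {q1=1, q2=1, q4=1} (q3) contributes 0 new. Total: 6.

6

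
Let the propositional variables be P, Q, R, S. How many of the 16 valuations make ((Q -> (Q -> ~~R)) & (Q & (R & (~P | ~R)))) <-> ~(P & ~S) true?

6

Initial set: {(((Q -> (Q -> ~~R)) & (Q & (R & (~P | ~R)))) <-> ~(P & ~S))}.
(((Q -> (Q -> ~~R)) & (Q & (R & (~P | ~R)))) <-> ~(P & ~S)): β-rule — branch into ((Q -> (Q -> ~~R)) & (Q & (R & (~P | ~R)))), ~(P & ~S)  //  ~((Q -> (Q -> ~~R)) & (Q & (R & (~P | ~R)))), ~~(P & ~S).
  branch 1 (add ((Q -> (Q -> ~~R)) & (Q & (R & (~P | ~R)))), ~(P & ~S)):
    ((Q -> (Q -> ~~R)) & (Q & (R & (~P | ~R)))): α-rule — add (Q -> (Q -> ~~R)), (Q & (R & (~P | ~R))).
    (Q & (R & (~P | ~R))): α-rule — add Q, (R & (~P | ~R)).
    (R & (~P | ~R)): α-rule — add R, (~P | ~R).
    ~(P & ~S): β-rule — branch into ~P  //  ~~S.
      branch 1.1 (add ~P):
        (Q -> (Q -> ~~R)): β-rule — branch into ~Q  //  (Q -> ~~R).
          branch 1.1.1 (add ~Q):
            × closes — contains both Q and ~Q.
          branch 1.1.2 (add (Q -> ~~R)):
            (~P | ~R): β-rule — branch into ~P  //  ~R.
              branch 1.1.2.1 (add ~P):
                (Q -> ~~R): β-rule — branch into ~Q  //  ~~R.
                  branch 1.1.2.1.1 (add ~Q):
                    × closes — contains both Q and ~Q.
                  branch 1.1.2.1.2 (add ~~R):
                    ~~R: drop double negation, giving R.
                    ○ open, literals {P=0, Q=1, R=1}.
              branch 1.1.2.2 (add ~R):
                × closes — contains both R and ~R.
      branch 1.2 (add ~~S):
        (Q -> (Q -> ~~R)): β-rule — branch into ~Q  //  (Q -> ~~R).
          branch 1.2.1 (add ~Q):
            × closes — contains both Q and ~Q.
          branch 1.2.2 (add (Q -> ~~R)):
            (~P | ~R): β-rule — branch into ~P  //  ~R.
              branch 1.2.2.1 (add ~P):
                (Q -> ~~R): β-rule — branch into ~Q  //  ~~R.
                  branch 1.2.2.1.1 (add ~Q):
                    × closes — contains both Q and ~Q.
                  branch 1.2.2.1.2 (add ~~R):
                    ~~R: drop double negation, giving R.
                    ○ open, literals {P=0, Q=1, R=1, S=1}.
              branch 1.2.2.2 (add ~R):
                × closes — contains both R and ~R.
  branch 2 (add ~((Q -> (Q -> ~~R)) & (Q & (R & (~P | ~R)))), ~~(P & ~S)):
    ~~(P & ~S): α-rule — add P, ~S.
    ~((Q -> (Q -> ~~R)) & (Q & (R & (~P | ~R)))): β-rule — branch into ~(Q -> (Q -> ~~R))  //  ~(Q & (R & (~P | ~R))).
      branch 2.1 (add ~(Q -> (Q -> ~~R))):
        ~(Q -> (Q -> ~~R)): α-rule — add Q, ~(Q -> ~~R).
        ~(Q -> ~~R): α-rule — add Q, ~~~R.
        ~~~R: drop double negation, giving ~R.
        ○ open, literals {P=1, Q=1, R=0, S=0}.
      branch 2.2 (add ~(Q & (R & (~P | ~R)))):
        ~(Q & (R & (~P | ~R))): β-rule — branch into ~Q  //  ~(R & (~P | ~R)).
          branch 2.2.1 (add ~Q):
            ○ open, literals {P=1, Q=0, S=0}.
          branch 2.2.2 (add ~(R & (~P | ~R))):
            ~(R & (~P | ~R)): β-rule — branch into ~R  //  ~(~P | ~R).
              branch 2.2.2.1 (add ~R):
                ○ open, literals {P=1, R=0, S=0}.
              branch 2.2.2.2 (add ~(~P | ~R)):
                ~(~P | ~R): α-rule — add ~~P, ~~R.
                ○ open, literals {P=1, R=1, S=0}.
6 branches closed, 6 open.
Each open branch fixes some atoms; the unmentioned ones are free. Counting distinct full assignments: branch {P=0, Q=1, R=1} (S) contributes 2 new; branch {P=0, Q=1, R=1, S=1} (none free) contributes 0 new; branch {P=1, Q=1, R=0, S=0} (none free) contributes 1 new; branch {P=1, Q=0, S=0} (R) contributes 2 new; branch {P=1, R=0, S=0} (Q) contributes 0 new; branch {P=1, R=1, S=0} (Q) contributes 1 new. Total: 6.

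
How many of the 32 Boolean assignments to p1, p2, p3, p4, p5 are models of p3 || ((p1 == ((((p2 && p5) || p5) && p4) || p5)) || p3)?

24

Initial set: {(p3 || ((p1 == ((((p2 && p5) || p5) && p4) || p5)) || p3))}.
(p3 || ((p1 == ((((p2 && p5) || p5) && p4) || p5)) || p3)): β-rule — branch into p3  //  ((p1 == ((((p2 && p5) || p5) && p4) || p5)) || p3).
  branch 1 (add p3):
    ○ open, literals {p3=1}.
  branch 2 (add ((p1 == ((((p2 && p5) || p5) && p4) || p5)) || p3)):
    ((p1 == ((((p2 && p5) || p5) && p4) || p5)) || p3): β-rule — branch into (p1 == ((((p2 && p5) || p5) && p4) || p5))  //  p3.
      branch 2.1 (add (p1 == ((((p2 && p5) || p5) && p4) || p5))):
        (p1 == ((((p2 && p5) || p5) && p4) || p5)): β-rule — branch into p1, ((((p2 && p5) || p5) && p4) || p5)  //  !p1, !((((p2 && p5) || p5) && p4) || p5).
          branch 2.1.1 (add p1, ((((p2 && p5) || p5) && p4) || p5)):
            ((((p2 && p5) || p5) && p4) || p5): β-rule — branch into (((p2 && p5) || p5) && p4)  //  p5.
              branch 2.1.1.1 (add (((p2 && p5) || p5) && p4)):
                (((p2 && p5) || p5) && p4): α-rule — add ((p2 && p5) || p5), p4.
                ((p2 && p5) || p5): β-rule — branch into (p2 && p5)  //  p5.
                  branch 2.1.1.1.1 (add (p2 && p5)):
                    (p2 && p5): α-rule — add p2, p5.
                    ○ open, literals {p1=1, p2=1, p4=1, p5=1}.
                  branch 2.1.1.1.2 (add p5):
                    ○ open, literals {p1=1, p4=1, p5=1}.
              branch 2.1.1.2 (add p5):
                ○ open, literals {p1=1, p5=1}.
          branch 2.1.2 (add !p1, !((((p2 && p5) || p5) && p4) || p5)):
            !((((p2 && p5) || p5) && p4) || p5): α-rule — add !(((p2 && p5) || p5) && p4), !p5.
            !(((p2 && p5) || p5) && p4): β-rule — branch into !((p2 && p5) || p5)  //  !p4.
              branch 2.1.2.1 (add !((p2 && p5) || p5)):
                !((p2 && p5) || p5): α-rule — add !(p2 && p5), !p5.
                !(p2 && p5): β-rule — branch into !p2  //  !p5.
                  branch 2.1.2.1.1 (add !p2):
                    ○ open, literals {p1=0, p2=0, p5=0}.
                  branch 2.1.2.1.2 (add !p5):
                    ○ open, literals {p1=0, p5=0}.
              branch 2.1.2.2 (add !p4):
                ○ open, literals {p1=0, p4=0, p5=0}.
      branch 2.2 (add p3):
        ○ open, literals {p3=1}.
0 branches closed, 8 open.
Each open branch fixes some atoms; the unmentioned ones are free. Counting distinct full assignments: branch {p3=1} (p1, p2, p4, p5) contributes 16 new; branch {p1=1, p2=1, p4=1, p5=1} (p3) contributes 1 new; branch {p1=1, p4=1, p5=1} (p2, p3) contributes 1 new; branch {p1=1, p5=1} (p2, p3, p4) contributes 2 new; branch {p1=0, p2=0, p5=0} (p3, p4) contributes 2 new; branch {p1=0, p5=0} (p2, p3, p4) contributes 2 new; branch {p1=0, p4=0, p5=0} (p2, p3) contributes 0 new; branch {p3=1} (p1, p2, p4, p5) contributes 0 new. Total: 24.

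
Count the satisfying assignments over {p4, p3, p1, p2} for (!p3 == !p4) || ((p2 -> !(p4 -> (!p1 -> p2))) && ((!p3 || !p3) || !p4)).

12

Initial set: {((!p3 == !p4) || ((p2 -> !(p4 -> (!p1 -> p2))) && ((!p3 || !p3) || !p4)))}.
((!p3 == !p4) || ((p2 -> !(p4 -> (!p1 -> p2))) && ((!p3 || !p3) || !p4))): β-rule — branch into (!p3 == !p4)  //  ((p2 -> !(p4 -> (!p1 -> p2))) && ((!p3 || !p3) || !p4)).
  branch 1 (add (!p3 == !p4)):
    (!p3 == !p4): β-rule — branch into !p3, !p4  //  !!p3, !!p4.
      branch 1.1 (add !p3, !p4):
        ○ open, literals {p3=0, p4=0}.
      branch 1.2 (add !!p3, !!p4):
        ○ open, literals {p3=1, p4=1}.
  branch 2 (add ((p2 -> !(p4 -> (!p1 -> p2))) && ((!p3 || !p3) || !p4))):
    ((p2 -> !(p4 -> (!p1 -> p2))) && ((!p3 || !p3) || !p4)): α-rule — add (p2 -> !(p4 -> (!p1 -> p2))), ((!p3 || !p3) || !p4).
    (p2 -> !(p4 -> (!p1 -> p2))): β-rule — branch into !p2  //  !(p4 -> (!p1 -> p2)).
      branch 2.1 (add !p2):
        ((!p3 || !p3) || !p4): β-rule — branch into (!p3 || !p3)  //  !p4.
          branch 2.1.1 (add (!p3 || !p3)):
            (!p3 || !p3): β-rule — branch into !p3  //  !p3.
              branch 2.1.1.1 (add !p3):
                ○ open, literals {p2=0, p3=0}.
              branch 2.1.1.2 (add !p3):
                ○ open, literals {p2=0, p3=0}.
          branch 2.1.2 (add !p4):
            ○ open, literals {p2=0, p4=0}.
      branch 2.2 (add !(p4 -> (!p1 -> p2))):
        !(p4 -> (!p1 -> p2)): α-rule — add p4, !(!p1 -> p2).
        !(!p1 -> p2): α-rule — add !p1, !p2.
        ((!p3 || !p3) || !p4): β-rule — branch into (!p3 || !p3)  //  !p4.
          branch 2.2.1 (add (!p3 || !p3)):
            (!p3 || !p3): β-rule — branch into !p3  //  !p3.
              branch 2.2.1.1 (add !p3):
                ○ open, literals {p1=0, p2=0, p3=0, p4=1}.
              branch 2.2.1.2 (add !p3):
                ○ open, literals {p1=0, p2=0, p3=0, p4=1}.
          branch 2.2.2 (add !p4):
            × closes — contains both p4 and !p4.
1 branch closed, 7 open.
Each open branch fixes some atoms; the unmentioned ones are free. Counting distinct full assignments: branch {p3=0, p4=0} (p1, p2) contributes 4 new; branch {p3=1, p4=1} (p1, p2) contributes 4 new; branch {p2=0, p3=0} (p4, p1) contributes 2 new; branch {p2=0, p3=0} (p4, p1) contributes 0 new; branch {p2=0, p4=0} (p3, p1) contributes 2 new; branch {p1=0, p2=0, p3=0, p4=1} (none free) contributes 0 new; branch {p1=0, p2=0, p3=0, p4=1} (none free) contributes 0 new. Total: 12.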